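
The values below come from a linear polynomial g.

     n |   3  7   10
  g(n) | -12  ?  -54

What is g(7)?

-36

The 2 known points determine the degree-1 polynomial uniquely.
Write g(n) = an + b. Substituting each data point gives a linear system:
  3a + b = -12
  10a + b = -54
Solving the system yields a = -6, b = 6.
So g(n) = -6n + 6.
Then g(7) = -36.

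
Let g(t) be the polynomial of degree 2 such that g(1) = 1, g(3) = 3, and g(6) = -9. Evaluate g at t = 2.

Using the Lagrange interpolation formula with nodes 1, 3, 6:
  L_0(t) = (t - 3)(t - 6) / 10
  L_1(t) = (t - 1)(t - 6) / -6
  L_2(t) = (t - 1)(t - 3) / 15
Then g(t) = 1·L_0(t) + 3·L_1(t) - 9·L_2(t).
Expanding and collecting terms gives g(t) = -t^2 + 5t - 3.
Evaluating at t = 2: g(2) = 3.

3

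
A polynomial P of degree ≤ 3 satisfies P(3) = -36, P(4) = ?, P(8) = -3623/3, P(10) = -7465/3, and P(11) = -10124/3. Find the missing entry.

The 4 known points determine the degree-3 polynomial uniquely.
Write P(n) = an^3 + bn^2 + cn + d. Substituting each data point gives a linear system:
  27a + 9b + 3c + d = -36
  512a + 64b + 8c + d = -3623/3
  1000a + 100b + 10c + d = -7465/3
  1331a + 121b + 11c + d = -10124/3
Solving the system yields a = -3, b = 5, c = 5/3, d = -5.
So P(n) = -3n^3 + 5n^2 + (5/3)n - 5.
Then P(4) = -331/3.

-331/3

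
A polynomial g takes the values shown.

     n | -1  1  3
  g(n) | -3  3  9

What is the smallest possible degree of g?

Forward differences of the values at n = -1, 1, 3:
  g  : -3  3  9
  Δ  : 6  6
  Δ^2: 0
The first differences are constant (6) and nonzero, while all higher differences vanish, so the minimal degree is 1.

1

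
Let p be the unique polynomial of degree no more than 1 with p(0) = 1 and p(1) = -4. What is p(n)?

p(n) = -5n + 1

Write p(n) = an + b. Substituting each data point gives a linear system:
  b = 1
  a + b = -4
Solving the system yields a = -5, b = 1.
So p(n) = -5n + 1.
Check: p(0) = 1. ✓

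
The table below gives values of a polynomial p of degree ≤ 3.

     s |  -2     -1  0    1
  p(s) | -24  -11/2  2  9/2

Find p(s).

Write p(s) = as^3 + bs^2 + cs + d. Substituting each data point gives a linear system:
  -8a + 4b - 2c + d = -24
  -a + b - c + d = -11/2
  d = 2
  a + b + c + d = 9/2
Solving the system yields a = 1, b = -5/2, c = 4, d = 2.
So p(s) = s³ - (5/2)s² + 4s + 2.
Check: p(0) = 2. ✓

p(s) = s^3 - (5/2)s^2 + 4s + 2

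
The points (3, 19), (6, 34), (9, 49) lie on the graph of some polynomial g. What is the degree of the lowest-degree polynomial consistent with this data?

Divided differences on the nodes 3, 6, 9:
  order 0: 19  34  49
  order 1: 5  5
  order 2: 0
The order-1 divided differences are all 5 (nonzero) and every higher order vanishes, so the data lies on a polynomial of degree exactly 1.

1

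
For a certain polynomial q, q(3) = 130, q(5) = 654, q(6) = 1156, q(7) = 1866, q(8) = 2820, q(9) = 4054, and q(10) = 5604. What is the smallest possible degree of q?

Divided differences on the nodes 3, 5, 6, 7, 8, 9, 10:
  order 0: 130  654  1156  1866  2820  4054  5604
  order 1: 262  502  710  954  1234  1550
  order 2: 80  104  122  140  158
  order 3: 6  6  6  6
  order 4: 0  0  0
  order 5: 0  0
  order 6: 0
The order-3 divided differences are all 6 (nonzero) and every higher order vanishes, so the data lies on a polynomial of degree exactly 3.

3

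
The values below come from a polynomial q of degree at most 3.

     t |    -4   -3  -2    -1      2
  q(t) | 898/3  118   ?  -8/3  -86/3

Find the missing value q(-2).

The 4 known points determine the degree-3 polynomial uniquely.
Write q(t) = at^3 + bt^2 + ct + d. Substituting each data point gives a linear system:
  -64a + 16b - 4c + d = 898/3
  -27a + 9b - 3c + d = 118
  -a + b - c + d = -8/3
  8a + 4b + 2c + d = -86/3
Solving the system yields a = -5, b = 1/3, c = 6, d = -2.
So q(t) = -5t^3 + (1/3)t^2 + 6t - 2.
Then q(-2) = 82/3.

82/3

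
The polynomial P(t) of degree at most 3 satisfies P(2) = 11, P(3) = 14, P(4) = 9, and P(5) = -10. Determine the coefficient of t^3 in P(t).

Write P(t) = at^3 + bt^2 + ct + d. Substituting each data point gives a linear system:
  8a + 4b + 2c + d = 11
  27a + 9b + 3c + d = 14
  64a + 16b + 4c + d = 9
  125a + 25b + 5c + d = -10
Solving the system yields a = -1, b = 5, c = -3, d = 5.
So P(t) = -t^3 + 5t^2 - 3t + 5.
The leading coefficient is -1.

-1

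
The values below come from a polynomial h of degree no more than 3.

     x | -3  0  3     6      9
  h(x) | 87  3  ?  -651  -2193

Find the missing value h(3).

The 4 known points determine the degree-3 polynomial uniquely.
Write h(x) = ax^3 + bx^2 + cx + d. Substituting each data point gives a linear system:
  -27a + 9b - 3c + d = 87
  d = 3
  216a + 36b + 6c + d = -651
  729a + 81b + 9c + d = -2193
Solving the system yields a = -3, b = 0, c = -1, d = 3.
So h(x) = -3x³ - x + 3.
Then h(3) = -81.

-81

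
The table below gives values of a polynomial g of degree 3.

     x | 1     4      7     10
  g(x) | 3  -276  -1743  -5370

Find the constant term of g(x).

Write g(x) = ax^3 + bx^2 + cx + d. Substituting each data point gives a linear system:
  a + b + c + d = 3
  64a + 16b + 4c + d = -276
  343a + 49b + 7c + d = -1743
  1000a + 100b + 10c + d = -5370
Solving the system yields a = -6, b = 6, c = 3, d = 0.
So g(x) = -6x^3 + 6x^2 + 3x.
The constant term is 0.

0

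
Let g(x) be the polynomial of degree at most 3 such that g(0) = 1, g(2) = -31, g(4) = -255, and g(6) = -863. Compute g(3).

Write g(x) = ax^3 + bx^2 + cx + d. Substituting each data point gives a linear system:
  d = 1
  8a + 4b + 2c + d = -31
  64a + 16b + 4c + d = -255
  216a + 36b + 6c + d = -863
Solving the system yields a = -4, b = 0, c = 0, d = 1.
So g(x) = -4x³ + 1.
Then g(3) = -107.

-107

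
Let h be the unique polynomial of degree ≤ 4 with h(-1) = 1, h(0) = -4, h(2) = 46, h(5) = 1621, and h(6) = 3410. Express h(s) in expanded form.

Write h(s) = as^4 + bs^3 + cs^2 + ds + e. Substituting each data point gives a linear system:
  a - b + c - d + e = 1
  e = -4
  16a + 8b + 4c + 2d + e = 46
  625a + 125b + 25c + 5d + e = 1621
  1296a + 216b + 36c + 6d + e = 3410
Solving the system yields a = 3, b = -3, c = 4, d = 5, e = -4.
So h(s) = 3s^4 - 3s^3 + 4s^2 + 5s - 4.
Check: h(6) = 3410. ✓

h(s) = 3s^4 - 3s^3 + 4s^2 + 5s - 4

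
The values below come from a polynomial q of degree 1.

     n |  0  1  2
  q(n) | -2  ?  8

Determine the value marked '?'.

The 2 known points determine the degree-1 polynomial uniquely.
Write q(n) = an + b. Substituting each data point gives a linear system:
  b = -2
  2a + b = 8
Solving the system yields a = 5, b = -2.
So q(n) = 5n - 2.
Then q(1) = 3.

3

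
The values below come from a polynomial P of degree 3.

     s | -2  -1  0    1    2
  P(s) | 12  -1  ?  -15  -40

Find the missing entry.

-6

The 4 known points determine the degree-3 polynomial uniquely.
Write P(s) = as^3 + bs^2 + cs + d. Substituting each data point gives a linear system:
  -8a + 4b - 2c + d = 12
  -a + b - c + d = -1
  a + b + c + d = -15
  8a + 4b + 2c + d = -40
Solving the system yields a = -2, b = -2, c = -5, d = -6.
So P(s) = -2s^3 - 2s^2 - 5s - 6.
Then P(0) = -6.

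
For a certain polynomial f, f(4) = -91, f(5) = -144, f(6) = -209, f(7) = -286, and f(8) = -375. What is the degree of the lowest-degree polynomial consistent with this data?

2

Forward differences of the values at x = 4, 5, 6, 7, 8:
  f  : -91  -144  -209  -286  -375
  Δ  : -53  -65  -77  -89
  Δ^2: -12  -12  -12
  Δ^3: 0  0
  Δ^4: 0
The second differences are constant (-12) and nonzero, while all higher differences vanish, so the minimal degree is 2.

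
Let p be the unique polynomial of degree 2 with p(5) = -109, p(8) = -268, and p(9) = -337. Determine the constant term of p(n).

-4

Write p(n) = an^2 + bn + c. Substituting each data point gives a linear system:
  25a + 5b + c = -109
  64a + 8b + c = -268
  81a + 9b + c = -337
Solving the system yields a = -4, b = -1, c = -4.
So p(n) = -4n² - n - 4.
The constant term is -4.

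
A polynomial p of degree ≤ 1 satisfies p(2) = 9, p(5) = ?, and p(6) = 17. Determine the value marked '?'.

15

The 2 known points determine the degree-1 polynomial uniquely.
Write p(u) = au + b. Substituting each data point gives a linear system:
  2a + b = 9
  6a + b = 17
Solving the system yields a = 2, b = 5.
So p(u) = 2u + 5.
Then p(5) = 15.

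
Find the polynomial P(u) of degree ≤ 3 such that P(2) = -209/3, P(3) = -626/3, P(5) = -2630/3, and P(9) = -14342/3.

P(u) = -6u^3 - 5u^2 - 5/3

Write P(u) = au^3 + bu^2 + cu + d. Substituting each data point gives a linear system:
  8a + 4b + 2c + d = -209/3
  27a + 9b + 3c + d = -626/3
  125a + 25b + 5c + d = -2630/3
  729a + 81b + 9c + d = -14342/3
Solving the system yields a = -6, b = -5, c = 0, d = -5/3.
So P(u) = -6u^3 - 5u^2 - 5/3.
Check: P(9) = -14342/3. ✓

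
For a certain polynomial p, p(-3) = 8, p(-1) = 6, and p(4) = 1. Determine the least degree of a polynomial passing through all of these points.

1

Divided differences on the nodes -3, -1, 4:
  order 0: 8  6  1
  order 1: -1  -1
  order 2: 0
The order-1 divided differences are all -1 (nonzero) and every higher order vanishes, so the data lies on a polynomial of degree exactly 1.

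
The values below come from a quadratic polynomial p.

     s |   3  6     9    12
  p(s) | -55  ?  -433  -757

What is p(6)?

On equispaced nodes a degree-2 polynomial has vanishing third forward difference, so
  - p(3) + 3·p(6) - 3·p(9) + p(12) = 0.
Substituting the known values and solving for p(6):
  3·p(6) = -597
  p(6) = -199.

-199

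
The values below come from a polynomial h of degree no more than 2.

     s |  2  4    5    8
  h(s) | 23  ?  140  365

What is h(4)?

89

The 3 known points determine the degree-2 polynomial uniquely.
Write h(s) = as^2 + bs + c. Substituting each data point gives a linear system:
  4a + 2b + c = 23
  25a + 5b + c = 140
  64a + 8b + c = 365
Solving the system yields a = 6, b = -3, c = 5.
So h(s) = 6s² - 3s + 5.
Then h(4) = 89.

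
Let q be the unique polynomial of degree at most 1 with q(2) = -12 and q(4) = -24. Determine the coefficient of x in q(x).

Write q(x) = ax + b. Substituting each data point gives a linear system:
  2a + b = -12
  4a + b = -24
Solving the system yields a = -6, b = 0.
So q(x) = -6x.
The leading coefficient is -6.

-6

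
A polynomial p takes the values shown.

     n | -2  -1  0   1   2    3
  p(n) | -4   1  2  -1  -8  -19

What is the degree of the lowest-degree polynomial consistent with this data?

2

Forward differences of the values at n = -2, -1, 0, 1, 2, 3:
  p  : -4  1  2  -1  -8  -19
  Δ  : 5  1  -3  -7  -11
  Δ^2: -4  -4  -4  -4
  Δ^3: 0  0  0
  Δ^4: 0  0
  Δ^5: 0
The second differences are constant (-4) and nonzero, while all higher differences vanish, so the minimal degree is 2.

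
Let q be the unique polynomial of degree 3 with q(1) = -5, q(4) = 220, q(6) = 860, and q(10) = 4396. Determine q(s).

Write q(s) = as^3 + bs^2 + cs + d. Substituting each data point gives a linear system:
  a + b + c + d = -5
  64a + 16b + 4c + d = 220
  216a + 36b + 6c + d = 860
  1000a + 100b + 10c + d = 4396
Solving the system yields a = 5, b = -6, c = 0, d = -4.
So q(s) = 5s^3 - 6s^2 - 4.
Check: q(4) = 220. ✓

q(s) = 5s^3 - 6s^2 - 4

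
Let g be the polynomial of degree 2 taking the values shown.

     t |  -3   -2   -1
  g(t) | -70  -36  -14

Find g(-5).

Write g(t) = at^2 + bt + c. Substituting each data point gives a linear system:
  9a - 3b + c = -70
  4a - 2b + c = -36
  a - b + c = -14
Solving the system yields a = -6, b = 4, c = -4.
So g(t) = -6t^2 + 4t - 4.
Then g(-5) = -174.

-174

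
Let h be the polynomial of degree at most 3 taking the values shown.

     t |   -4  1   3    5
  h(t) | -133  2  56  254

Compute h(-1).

Write h(t) = at^3 + bt^2 + ct + d. Substituting each data point gives a linear system:
  -64a + 16b - 4c + d = -133
  a + b + c + d = 2
  27a + 9b + 3c + d = 56
  125a + 25b + 5c + d = 254
Solving the system yields a = 2, b = 0, c = 1, d = -1.
So h(t) = 2t^3 + t - 1.
Then h(-1) = -4.

-4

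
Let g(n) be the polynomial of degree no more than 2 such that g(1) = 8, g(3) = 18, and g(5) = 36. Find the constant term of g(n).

6

Write g(n) = an^2 + bn + c. Substituting each data point gives a linear system:
  a + b + c = 8
  9a + 3b + c = 18
  25a + 5b + c = 36
Solving the system yields a = 1, b = 1, c = 6.
So g(n) = n² + n + 6.
The constant term is 6.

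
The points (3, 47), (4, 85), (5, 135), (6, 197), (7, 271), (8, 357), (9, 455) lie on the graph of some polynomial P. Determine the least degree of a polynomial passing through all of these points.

2

Forward differences of the values at x = 3, 4, 5, 6, 7, 8, 9:
  P  : 47  85  135  197  271  357  455
  Δ  : 38  50  62  74  86  98
  Δ^2: 12  12  12  12  12
  Δ^3: 0  0  0  0
  Δ^4: 0  0  0
  Δ^5: 0  0
  Δ^6: 0
The second differences are constant (12) and nonzero, while all higher differences vanish, so the minimal degree is 2.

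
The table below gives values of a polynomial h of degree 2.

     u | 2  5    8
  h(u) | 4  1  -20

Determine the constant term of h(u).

Write h(u) = au^2 + bu + c. Substituting each data point gives a linear system:
  4a + 2b + c = 4
  25a + 5b + c = 1
  64a + 8b + c = -20
Solving the system yields a = -1, b = 6, c = -4.
So h(u) = -u^2 + 6u - 4.
The constant term is -4.

-4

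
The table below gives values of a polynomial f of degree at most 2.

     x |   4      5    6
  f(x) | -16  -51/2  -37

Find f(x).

Using the Lagrange interpolation formula with nodes 4, 5, 6:
  L_0(x) = (x - 5)(x - 6) / 2
  L_1(x) = (x - 4)(x - 6) / -1
  L_2(x) = (x - 4)(x - 5) / 2
Then f(x) = -16·L_0(x) - 51/2·L_1(x) - 37·L_2(x).
Expanding and collecting terms gives f(x) = -x^2 - (1/2)x + 2.
Check: f(5) = -51/2. ✓

f(x) = -x^2 - (1/2)x + 2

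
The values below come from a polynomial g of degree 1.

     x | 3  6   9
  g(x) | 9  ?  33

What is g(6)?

21

On equispaced nodes a degree-1 polynomial has vanishing second forward difference, so
  g(3) - 2·g(6) + g(9) = 0.
Substituting the known values and solving for g(6):
  -2·g(6) = -42
  g(6) = 21.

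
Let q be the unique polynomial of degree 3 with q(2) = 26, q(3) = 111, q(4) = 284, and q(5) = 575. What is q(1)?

Forward differences of the values at t = 2, 3, 4, 5:
  q  : 26  111  284  575
  Δ  : 85  173  291
  Δ^2: 88  118
  Δ^3: 30
The third differences are constant, confirming degree 3.
Interpolating (Newton forward form) and evaluating at t = 1 gives q(1) = -1.

-1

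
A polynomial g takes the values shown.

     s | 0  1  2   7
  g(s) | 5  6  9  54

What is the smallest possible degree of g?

2

Divided differences on the nodes 0, 1, 2, 7:
  order 0: 5  6  9  54
  order 1: 1  3  9
  order 2: 1  1
  order 3: 0
The order-2 divided differences are all 1 (nonzero) and every higher order vanishes, so the data lies on a polynomial of degree exactly 2.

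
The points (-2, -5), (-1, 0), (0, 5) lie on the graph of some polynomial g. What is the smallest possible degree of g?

1

Forward differences of the values at u = -2, -1, 0:
  g  : -5  0  5
  Δ  : 5  5
  Δ^2: 0
The first differences are constant (5) and nonzero, while all higher differences vanish, so the minimal degree is 1.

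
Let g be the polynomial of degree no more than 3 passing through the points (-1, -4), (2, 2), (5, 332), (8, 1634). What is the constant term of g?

Write g(s) = as^3 + bs^2 + cs + d. Substituting each data point gives a linear system:
  -a + b - c + d = -4
  8a + 4b + 2c + d = 2
  125a + 25b + 5c + d = 332
  512a + 64b + 8c + d = 1634
Solving the system yields a = 4, b = -6, c = -4, d = 2.
So g(s) = 4s³ - 6s² - 4s + 2.
The constant term is 2.

2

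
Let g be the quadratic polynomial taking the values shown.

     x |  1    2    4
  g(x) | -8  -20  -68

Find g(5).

-104

Write g(x) = ax^2 + bx + c. Substituting each data point gives a linear system:
  a + b + c = -8
  4a + 2b + c = -20
  16a + 4b + c = -68
Solving the system yields a = -4, b = 0, c = -4.
So g(x) = -4x^2 - 4.
Then g(5) = -104.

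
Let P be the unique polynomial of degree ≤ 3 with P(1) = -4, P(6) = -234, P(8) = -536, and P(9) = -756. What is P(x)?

Using the Lagrange interpolation formula with nodes 1, 6, 8, 9:
  L_0(x) = (x - 6)(x - 8)(x - 9) / -280
  L_1(x) = (x - 1)(x - 8)(x - 9) / 30
  L_2(x) = (x - 1)(x - 6)(x - 9) / -14
  L_3(x) = (x - 1)(x - 6)(x - 8) / 24
Then P(x) = -4·L_0(x) - 234·L_1(x) - 536·L_2(x) - 756·L_3(x).
Expanding and collecting terms gives P(x) = -x^3 - 3x.
Check: P(8) = -536. ✓

P(x) = -x^3 - 3x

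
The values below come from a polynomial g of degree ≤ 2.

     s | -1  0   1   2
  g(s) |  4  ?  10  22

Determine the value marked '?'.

4

The 3 known points determine the degree-2 polynomial uniquely.
Write g(s) = as^2 + bs + c. Substituting each data point gives a linear system:
  a - b + c = 4
  a + b + c = 10
  4a + 2b + c = 22
Solving the system yields a = 3, b = 3, c = 4.
So g(s) = 3s^2 + 3s + 4.
Then g(0) = 4.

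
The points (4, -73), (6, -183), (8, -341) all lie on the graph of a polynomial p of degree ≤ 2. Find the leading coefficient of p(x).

-6

Write p(x) = ax^2 + bx + c. Substituting each data point gives a linear system:
  16a + 4b + c = -73
  36a + 6b + c = -183
  64a + 8b + c = -341
Solving the system yields a = -6, b = 5, c = 3.
So p(x) = -6x² + 5x + 3.
The leading coefficient is -6.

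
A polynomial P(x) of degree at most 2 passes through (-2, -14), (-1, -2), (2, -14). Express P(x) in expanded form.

Using the Lagrange interpolation formula with nodes -2, -1, 2:
  L_0(x) = (x + 1)(x - 2) / 4
  L_1(x) = (x + 2)(x - 2) / -3
  L_2(x) = (x + 2)(x + 1) / 12
Then P(x) = -14·L_0(x) - 2·L_1(x) - 14·L_2(x).
Expanding and collecting terms gives P(x) = -4x² + 2.
Check: P(-1) = -2. ✓

P(x) = -4x^2 + 2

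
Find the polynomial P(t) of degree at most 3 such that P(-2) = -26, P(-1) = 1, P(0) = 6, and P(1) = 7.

P(t) = 3t^3 - 2t^2 + 6

Write P(t) = at^3 + bt^2 + ct + d. Substituting each data point gives a linear system:
  -8a + 4b - 2c + d = -26
  -a + b - c + d = 1
  d = 6
  a + b + c + d = 7
Solving the system yields a = 3, b = -2, c = 0, d = 6.
So P(t) = 3t^3 - 2t^2 + 6.
Check: P(-1) = 1. ✓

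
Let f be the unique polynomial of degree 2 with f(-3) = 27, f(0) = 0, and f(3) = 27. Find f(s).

Write f(s) = as^2 + bs + c. Substituting each data point gives a linear system:
  9a - 3b + c = 27
  c = 0
  9a + 3b + c = 27
Solving the system yields a = 3, b = 0, c = 0.
So f(s) = 3s².
Check: f(3) = 27. ✓

f(s) = 3s^2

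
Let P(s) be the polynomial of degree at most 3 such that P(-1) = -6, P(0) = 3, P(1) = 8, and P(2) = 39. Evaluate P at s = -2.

-49

Write P(s) = as^3 + bs^2 + cs + d. Substituting each data point gives a linear system:
  -a + b - c + d = -6
  d = 3
  a + b + c + d = 8
  8a + 4b + 2c + d = 39
Solving the system yields a = 5, b = -2, c = 2, d = 3.
So P(s) = 5s^3 - 2s^2 + 2s + 3.
Then P(-2) = -49.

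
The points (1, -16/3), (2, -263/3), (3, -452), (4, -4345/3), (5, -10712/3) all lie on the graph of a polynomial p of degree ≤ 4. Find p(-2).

Using the Lagrange interpolation formula with nodes 1, 2, 3, 4, 5:
  L_0(n) = (n - 2)(n - 3)(n - 4)(n - 5) / 24
  L_1(n) = (n - 1)(n - 3)(n - 4)(n - 5) / -6
  L_2(n) = (n - 1)(n - 2)(n - 4)(n - 5) / 4
  L_3(n) = (n - 1)(n - 2)(n - 3)(n - 5) / -6
  L_4(n) = (n - 1)(n - 2)(n - 3)(n - 4) / 24
Then p(n) = -16/3·L_0(n) - 263/3·L_1(n) - 452·L_2(n) - 4345/3·L_3(n) - 10712/3·L_4(n).
Expanding and collecting terms gives p(n) = -6n^4 + (5/3)n^3 - n^2 - n + 1.
Evaluating at n = -2: p(-2) = -331/3.

-331/3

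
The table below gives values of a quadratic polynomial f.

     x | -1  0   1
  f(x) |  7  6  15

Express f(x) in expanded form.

f(x) = 5x^2 + 4x + 6

Write f(x) = ax^2 + bx + c. Substituting each data point gives a linear system:
  a - b + c = 7
  c = 6
  a + b + c = 15
Solving the system yields a = 5, b = 4, c = 6.
So f(x) = 5x² + 4x + 6.
Check: f(0) = 6. ✓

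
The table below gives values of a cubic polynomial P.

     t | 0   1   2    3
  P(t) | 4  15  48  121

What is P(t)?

Using the Lagrange interpolation formula with nodes 0, 1, 2, 3:
  L_0(t) = (t - 1)(t - 2)(t - 3) / -6
  L_1(t) = t(t - 2)(t - 3) / 2
  L_2(t) = t(t - 1)(t - 3) / -2
  L_3(t) = t(t - 1)(t - 2) / 6
Then P(t) = 4·L_0(t) + 15·L_1(t) + 48·L_2(t) + 121·L_3(t).
Expanding and collecting terms gives P(t) = 3t³ + 2t² + 6t + 4.
Check: P(1) = 15. ✓

P(t) = 3t^3 + 2t^2 + 6t + 4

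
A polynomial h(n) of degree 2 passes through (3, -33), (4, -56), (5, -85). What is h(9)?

-261

Forward differences of the values at n = 3, 4, 5:
  h  : -33  -56  -85
  Δ  : -23  -29
  Δ^2: -6
The second differences are constant, confirming degree 2.
Interpolating (Newton forward form) and evaluating at n = 9 gives h(9) = -261.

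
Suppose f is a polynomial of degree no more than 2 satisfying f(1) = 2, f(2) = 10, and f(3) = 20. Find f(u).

Using the Lagrange interpolation formula with nodes 1, 2, 3:
  L_0(u) = (u - 2)(u - 3) / 2
  L_1(u) = (u - 1)(u - 3) / -1
  L_2(u) = (u - 1)(u - 2) / 2
Then f(u) = 2·L_0(u) + 10·L_1(u) + 20·L_2(u).
Expanding and collecting terms gives f(u) = u^2 + 5u - 4.
Check: f(3) = 20. ✓

f(u) = u^2 + 5u - 4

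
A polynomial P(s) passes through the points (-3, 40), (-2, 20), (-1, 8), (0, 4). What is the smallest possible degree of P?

Forward differences of the values at s = -3, -2, -1, 0:
  P  : 40  20  8  4
  Δ  : -20  -12  -4
  Δ^2: 8  8
  Δ^3: 0
The second differences are constant (8) and nonzero, while all higher differences vanish, so the minimal degree is 2.

2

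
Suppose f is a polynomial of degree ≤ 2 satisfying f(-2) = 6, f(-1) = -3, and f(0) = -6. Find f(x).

Write f(x) = ax^2 + bx + c. Substituting each data point gives a linear system:
  4a - 2b + c = 6
  a - b + c = -3
  c = -6
Solving the system yields a = 3, b = 0, c = -6.
So f(x) = 3x² - 6.
Check: f(-2) = 6. ✓

f(x) = 3x^2 - 6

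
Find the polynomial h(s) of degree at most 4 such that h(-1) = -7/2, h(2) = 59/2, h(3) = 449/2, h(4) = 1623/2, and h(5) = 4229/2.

h(s) = 4s^4 - 2s^3 - 6s^2 + 3s - 1/2

Write h(s) = as^4 + bs^3 + cs^2 + ds + e. Substituting each data point gives a linear system:
  a - b + c - d + e = -7/2
  16a + 8b + 4c + 2d + e = 59/2
  81a + 27b + 9c + 3d + e = 449/2
  256a + 64b + 16c + 4d + e = 1623/2
  625a + 125b + 25c + 5d + e = 4229/2
Solving the system yields a = 4, b = -2, c = -6, d = 3, e = -1/2.
So h(s) = 4s^4 - 2s^3 - 6s^2 + 3s - 1/2.
Check: h(-1) = -7/2. ✓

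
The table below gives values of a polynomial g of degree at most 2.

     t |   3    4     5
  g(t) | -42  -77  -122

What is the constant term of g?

3

Write g(t) = at^2 + bt + c. Substituting each data point gives a linear system:
  9a + 3b + c = -42
  16a + 4b + c = -77
  25a + 5b + c = -122
Solving the system yields a = -5, b = 0, c = 3.
So g(t) = -5t^2 + 3.
The constant term is 3.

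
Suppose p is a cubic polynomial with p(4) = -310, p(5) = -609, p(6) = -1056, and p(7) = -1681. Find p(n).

Write p(n) = an^3 + bn^2 + cn + d. Substituting each data point gives a linear system:
  64a + 16b + 4c + d = -310
  125a + 25b + 5c + d = -609
  216a + 36b + 6c + d = -1056
  343a + 49b + 7c + d = -1681
Solving the system yields a = -5, b = 1, c = -3, d = 6.
So p(n) = -5n^3 + n^2 - 3n + 6.
Check: p(4) = -310. ✓

p(n) = -5n^3 + n^2 - 3n + 6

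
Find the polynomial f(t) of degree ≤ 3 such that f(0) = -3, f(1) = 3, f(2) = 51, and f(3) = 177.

f(t) = 6t^3 + 3t^2 - 3t - 3

Write f(t) = at^3 + bt^2 + ct + d. Substituting each data point gives a linear system:
  d = -3
  a + b + c + d = 3
  8a + 4b + 2c + d = 51
  27a + 9b + 3c + d = 177
Solving the system yields a = 6, b = 3, c = -3, d = -3.
So f(t) = 6t³ + 3t² - 3t - 3.
Check: f(3) = 177. ✓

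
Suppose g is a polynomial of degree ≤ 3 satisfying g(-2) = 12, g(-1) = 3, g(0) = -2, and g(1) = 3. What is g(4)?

138

Forward differences of the values at s = -2, -1, 0, 1:
  g  : 12  3  -2  3
  Δ  : -9  -5  5
  Δ^2: 4  10
  Δ^3: 6
The third differences are constant, confirming degree 3.
Interpolating (Newton forward form) and evaluating at s = 4 gives g(4) = 138.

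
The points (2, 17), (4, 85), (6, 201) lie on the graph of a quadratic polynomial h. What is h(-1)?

5

Write h(u) = au^2 + bu + c. Substituting each data point gives a linear system:
  4a + 2b + c = 17
  16a + 4b + c = 85
  36a + 6b + c = 201
Solving the system yields a = 6, b = -2, c = -3.
So h(u) = 6u^2 - 2u - 3.
Then h(-1) = 5.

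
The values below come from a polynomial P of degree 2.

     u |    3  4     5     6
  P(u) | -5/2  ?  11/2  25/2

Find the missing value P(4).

The 3 known points determine the degree-2 polynomial uniquely.
Write P(u) = au^2 + bu + c. Substituting each data point gives a linear system:
  9a + 3b + c = -5/2
  25a + 5b + c = 11/2
  36a + 6b + c = 25/2
Solving the system yields a = 1, b = -4, c = 1/2.
So P(u) = u^2 - 4u + 1/2.
Then P(4) = 1/2.

1/2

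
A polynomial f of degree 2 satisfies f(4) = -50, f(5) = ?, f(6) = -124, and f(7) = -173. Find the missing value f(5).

-83

On equispaced nodes a degree-2 polynomial has vanishing third forward difference, so
  - f(4) + 3·f(5) - 3·f(6) + f(7) = 0.
Substituting the known values and solving for f(5):
  3·f(5) = -249
  f(5) = -83.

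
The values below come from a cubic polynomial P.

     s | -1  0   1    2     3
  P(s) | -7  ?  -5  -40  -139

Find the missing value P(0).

-4

On equispaced nodes a degree-3 polynomial has vanishing fourth forward difference, so
  P(-1) - 4·P(0) + 6·P(1) - 4·P(2) + P(3) = 0.
Substituting the known values and solving for P(0):
  -4·P(0) = 16
  P(0) = -4.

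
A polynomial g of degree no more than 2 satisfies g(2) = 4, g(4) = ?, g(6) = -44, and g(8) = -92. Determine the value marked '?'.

-12

On equispaced nodes a degree-2 polynomial has vanishing third forward difference, so
  - g(2) + 3·g(4) - 3·g(6) + g(8) = 0.
Substituting the known values and solving for g(4):
  3·g(4) = -36
  g(4) = -12.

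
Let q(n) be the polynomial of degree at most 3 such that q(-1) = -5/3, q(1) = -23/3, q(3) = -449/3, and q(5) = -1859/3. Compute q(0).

1/3

Write q(n) = an^3 + bn^2 + cn + d. Substituting each data point gives a linear system:
  -a + b - c + d = -5/3
  a + b + c + d = -23/3
  27a + 9b + 3c + d = -449/3
  125a + 25b + 5c + d = -1859/3
Solving the system yields a = -4, b = -5, c = 1, d = 1/3.
So q(n) = -4n^3 - 5n^2 + n + 1/3.
Then q(0) = 1/3.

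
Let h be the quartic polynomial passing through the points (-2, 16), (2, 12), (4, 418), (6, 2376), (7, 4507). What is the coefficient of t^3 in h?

Write h(t) = at^4 + bt^3 + ct^2 + dt + e. Substituting each data point gives a linear system:
  16a - 8b + 4c - 2d + e = 16
  16a + 8b + 4c + 2d + e = 12
  256a + 64b + 16c + 4d + e = 418
  1296a + 216b + 36c + 6d + e = 2376
  2401a + 343b + 49c + 7d + e = 4507
Solving the system yields a = 2, b = 0, c = -6, d = -1, e = 6.
So h(t) = 2t⁴ - 6t² - t + 6.
The coefficient of t^3 is 0.

0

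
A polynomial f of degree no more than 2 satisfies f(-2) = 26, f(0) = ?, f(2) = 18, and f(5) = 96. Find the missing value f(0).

The 3 known points determine the degree-2 polynomial uniquely.
Write f(n) = an^2 + bn + c. Substituting each data point gives a linear system:
  4a - 2b + c = 26
  4a + 2b + c = 18
  25a + 5b + c = 96
Solving the system yields a = 4, b = -2, c = 6.
So f(n) = 4n^2 - 2n + 6.
Then f(0) = 6.

6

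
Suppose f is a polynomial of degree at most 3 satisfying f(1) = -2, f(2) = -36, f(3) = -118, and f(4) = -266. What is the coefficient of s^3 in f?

-3

Write f(s) = as^3 + bs^2 + cs + d. Substituting each data point gives a linear system:
  a + b + c + d = -2
  8a + 4b + 2c + d = -36
  27a + 9b + 3c + d = -118
  64a + 16b + 4c + d = -266
Solving the system yields a = -3, b = -6, c = 5, d = 2.
So f(s) = -3s^3 - 6s^2 + 5s + 2.
The leading coefficient is -3.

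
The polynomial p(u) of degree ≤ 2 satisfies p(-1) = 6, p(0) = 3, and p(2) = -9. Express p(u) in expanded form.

Using the Lagrange interpolation formula with nodes -1, 0, 2:
  L_0(u) = u(u - 2) / 3
  L_1(u) = (u + 1)(u - 2) / -2
  L_2(u) = (u + 1)u / 6
Then p(u) = 6·L_0(u) + 3·L_1(u) - 9·L_2(u).
Expanding and collecting terms gives p(u) = -u^2 - 4u + 3.
Check: p(2) = -9. ✓

p(u) = -u^2 - 4u + 3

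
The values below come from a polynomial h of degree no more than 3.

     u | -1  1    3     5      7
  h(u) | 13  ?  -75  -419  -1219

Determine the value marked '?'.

5

On equispaced nodes a degree-3 polynomial has vanishing fourth forward difference, so
  h(-1) - 4·h(1) + 6·h(3) - 4·h(5) + h(7) = 0.
Substituting the known values and solving for h(1):
  -4·h(1) = -20
  h(1) = 5.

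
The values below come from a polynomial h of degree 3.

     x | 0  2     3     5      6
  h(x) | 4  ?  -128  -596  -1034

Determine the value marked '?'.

-38

The 4 known points determine the degree-3 polynomial uniquely.
Write h(x) = ax^3 + bx^2 + cx + d. Substituting each data point gives a linear system:
  d = 4
  27a + 9b + 3c + d = -128
  125a + 25b + 5c + d = -596
  216a + 36b + 6c + d = -1034
Solving the system yields a = -5, b = 2, c = -5, d = 4.
So h(x) = -5x^3 + 2x^2 - 5x + 4.
Then h(2) = -38.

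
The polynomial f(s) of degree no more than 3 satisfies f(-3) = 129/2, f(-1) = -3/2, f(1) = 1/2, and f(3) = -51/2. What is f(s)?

f(s) = -2s^3 + (5/2)s^2 + 3s - 3

Write f(s) = as^3 + bs^2 + cs + d. Substituting each data point gives a linear system:
  -27a + 9b - 3c + d = 129/2
  -a + b - c + d = -3/2
  a + b + c + d = 1/2
  27a + 9b + 3c + d = -51/2
Solving the system yields a = -2, b = 5/2, c = 3, d = -3.
So f(s) = -2s^3 + (5/2)s^2 + 3s - 3.
Check: f(3) = -51/2. ✓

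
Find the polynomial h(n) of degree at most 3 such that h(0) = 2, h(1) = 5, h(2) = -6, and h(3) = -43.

h(n) = -2n^3 - n^2 + 6n + 2

Write h(n) = an^3 + bn^2 + cn + d. Substituting each data point gives a linear system:
  d = 2
  a + b + c + d = 5
  8a + 4b + 2c + d = -6
  27a + 9b + 3c + d = -43
Solving the system yields a = -2, b = -1, c = 6, d = 2.
So h(n) = -2n^3 - n^2 + 6n + 2.
Check: h(0) = 2. ✓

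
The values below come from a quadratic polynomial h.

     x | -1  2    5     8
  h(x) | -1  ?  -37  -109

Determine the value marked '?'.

The 3 known points determine the degree-2 polynomial uniquely.
Write h(x) = ax^2 + bx + c. Substituting each data point gives a linear system:
  a - b + c = -1
  25a + 5b + c = -37
  64a + 8b + c = -109
Solving the system yields a = -2, b = 2, c = 3.
So h(x) = -2x^2 + 2x + 3.
Then h(2) = -1.

-1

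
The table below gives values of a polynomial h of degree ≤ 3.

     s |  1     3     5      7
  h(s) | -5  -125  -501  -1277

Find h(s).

h(s) = -3s^3 - 5s^2 - s + 4

Using the Lagrange interpolation formula with nodes 1, 3, 5, 7:
  L_0(s) = (s - 3)(s - 5)(s - 7) / -48
  L_1(s) = (s - 1)(s - 5)(s - 7) / 16
  L_2(s) = (s - 1)(s - 3)(s - 7) / -16
  L_3(s) = (s - 1)(s - 3)(s - 5) / 48
Then h(s) = -5·L_0(s) - 125·L_1(s) - 501·L_2(s) - 1277·L_3(s).
Expanding and collecting terms gives h(s) = -3s^3 - 5s^2 - s + 4.
Check: h(1) = -5. ✓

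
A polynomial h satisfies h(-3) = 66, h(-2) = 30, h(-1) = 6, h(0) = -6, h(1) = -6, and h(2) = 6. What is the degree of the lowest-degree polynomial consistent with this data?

Forward differences of the values at x = -3, -2, -1, 0, 1, 2:
  h  : 66  30  6  -6  -6  6
  Δ  : -36  -24  -12  0  12
  Δ^2: 12  12  12  12
  Δ^3: 0  0  0
  Δ^4: 0  0
  Δ^5: 0
The second differences are constant (12) and nonzero, while all higher differences vanish, so the minimal degree is 2.

2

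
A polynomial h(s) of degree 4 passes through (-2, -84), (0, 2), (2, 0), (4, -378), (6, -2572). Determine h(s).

h(s) = -3s^4 + 6s^3 + s^2 - 3s + 2

Write h(s) = as^4 + bs^3 + cs^2 + ds + e. Substituting each data point gives a linear system:
  16a - 8b + 4c - 2d + e = -84
  e = 2
  16a + 8b + 4c + 2d + e = 0
  256a + 64b + 16c + 4d + e = -378
  1296a + 216b + 36c + 6d + e = -2572
Solving the system yields a = -3, b = 6, c = 1, d = -3, e = 2.
So h(s) = -3s^4 + 6s^3 + s^2 - 3s + 2.
Check: h(4) = -378. ✓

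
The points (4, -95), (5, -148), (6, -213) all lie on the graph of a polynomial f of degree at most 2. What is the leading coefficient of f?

-6

Write f(t) = at^2 + bt + c. Substituting each data point gives a linear system:
  16a + 4b + c = -95
  25a + 5b + c = -148
  36a + 6b + c = -213
Solving the system yields a = -6, b = 1, c = -3.
So f(t) = -6t^2 + t - 3.
The leading coefficient is -6.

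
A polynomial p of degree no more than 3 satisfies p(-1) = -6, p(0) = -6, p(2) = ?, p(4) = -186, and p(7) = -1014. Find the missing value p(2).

The 4 known points determine the degree-3 polynomial uniquely.
Write p(n) = an^3 + bn^2 + cn + d. Substituting each data point gives a linear system:
  -a + b - c + d = -6
  d = -6
  64a + 16b + 4c + d = -186
  343a + 49b + 7c + d = -1014
Solving the system yields a = -3, b = 0, c = 3, d = -6.
So p(n) = -3n^3 + 3n - 6.
Then p(2) = -24.

-24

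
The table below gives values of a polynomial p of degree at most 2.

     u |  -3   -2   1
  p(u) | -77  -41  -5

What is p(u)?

p(u) = -6u^2 + 6u - 5

Using the Lagrange interpolation formula with nodes -3, -2, 1:
  L_0(u) = (u + 2)(u - 1) / 4
  L_1(u) = (u + 3)(u - 1) / -3
  L_2(u) = (u + 3)(u + 2) / 12
Then p(u) = -77·L_0(u) - 41·L_1(u) - 5·L_2(u).
Expanding and collecting terms gives p(u) = -6u^2 + 6u - 5.
Check: p(1) = -5. ✓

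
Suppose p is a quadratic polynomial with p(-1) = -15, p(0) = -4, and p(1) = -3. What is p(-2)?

Forward differences of the values at u = -1, 0, 1:
  p  : -15  -4  -3
  Δ  : 11  1
  Δ^2: -10
The second differences are constant, confirming degree 2.
Interpolating (Newton forward form) and evaluating at u = -2 gives p(-2) = -36.

-36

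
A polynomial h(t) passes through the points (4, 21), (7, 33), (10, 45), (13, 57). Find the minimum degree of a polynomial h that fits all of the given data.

Forward differences of the values at t = 4, 7, 10, 13:
  h  : 21  33  45  57
  Δ  : 12  12  12
  Δ^2: 0  0
  Δ^3: 0
The first differences are constant (12) and nonzero, while all higher differences vanish, so the minimal degree is 1.

1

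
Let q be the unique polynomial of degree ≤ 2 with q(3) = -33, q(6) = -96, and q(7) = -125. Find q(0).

Using the Lagrange interpolation formula with nodes 3, 6, 7:
  L_0(n) = (n - 6)(n - 7) / 12
  L_1(n) = (n - 3)(n - 7) / -3
  L_2(n) = (n - 3)(n - 6) / 4
Then q(n) = -33·L_0(n) - 96·L_1(n) - 125·L_2(n).
Expanding and collecting terms gives q(n) = -2n^2 - 3n - 6.
Evaluating at n = 0: q(0) = -6.

-6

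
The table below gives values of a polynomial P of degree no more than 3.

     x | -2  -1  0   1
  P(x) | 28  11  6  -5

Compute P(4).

Forward differences of the values at x = -2, -1, 0, 1:
  P  : 28  11  6  -5
  Δ  : -17  -5  -11
  Δ^2: 12  -6
  Δ^3: -18
The third differences are constant, confirming degree 3.
Interpolating (Newton forward form) and evaluating at x = 4 gives P(4) = -254.

-254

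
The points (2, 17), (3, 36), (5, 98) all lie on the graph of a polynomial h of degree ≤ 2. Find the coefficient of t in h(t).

-1

Write h(t) = at^2 + bt + c. Substituting each data point gives a linear system:
  4a + 2b + c = 17
  9a + 3b + c = 36
  25a + 5b + c = 98
Solving the system yields a = 4, b = -1, c = 3.
So h(t) = 4t^2 - t + 3.
The coefficient of t is -1.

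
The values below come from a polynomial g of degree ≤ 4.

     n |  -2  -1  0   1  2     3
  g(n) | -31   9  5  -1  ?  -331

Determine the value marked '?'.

The 5 known points determine the degree-4 polynomial uniquely.
Write g(n) = an^4 + bn^3 + cn^2 + dn + e. Substituting each data point gives a linear system:
  16a - 8b + 4c - 2d + e = -31
  a - b + c - d + e = 9
  e = 5
  a + b + c + d + e = -1
  81a + 27b + 9c + 3d + e = -331
Solving the system yields a = -4, b = -1, c = 3, d = -4, e = 5.
So g(n) = -4n^4 - n^3 + 3n^2 - 4n + 5.
Then g(2) = -63.

-63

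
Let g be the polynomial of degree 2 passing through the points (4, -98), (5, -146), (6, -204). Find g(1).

-14

Using the Lagrange interpolation formula with nodes 4, 5, 6:
  L_0(u) = (u - 5)(u - 6) / 2
  L_1(u) = (u - 4)(u - 6) / -1
  L_2(u) = (u - 4)(u - 5) / 2
Then g(u) = -98·L_0(u) - 146·L_1(u) - 204·L_2(u).
Expanding and collecting terms gives g(u) = -5u² - 3u - 6.
Evaluating at u = 1: g(1) = -14.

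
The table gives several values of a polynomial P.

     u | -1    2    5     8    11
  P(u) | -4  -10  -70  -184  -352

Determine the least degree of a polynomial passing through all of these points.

Forward differences of the values at u = -1, 2, 5, 8, 11:
  P  : -4  -10  -70  -184  -352
  Δ  : -6  -60  -114  -168
  Δ^2: -54  -54  -54
  Δ^3: 0  0
  Δ^4: 0
The second differences are constant (-54) and nonzero, while all higher differences vanish, so the minimal degree is 2.

2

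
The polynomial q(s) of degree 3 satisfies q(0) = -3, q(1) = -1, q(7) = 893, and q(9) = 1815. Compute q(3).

81

Write q(s) = as^3 + bs^2 + cs + d. Substituting each data point gives a linear system:
  d = -3
  a + b + c + d = -1
  343a + 49b + 7c + d = 893
  729a + 81b + 9c + d = 1815
Solving the system yields a = 2, b = 5, c = -5, d = -3.
So q(s) = 2s^3 + 5s^2 - 5s - 3.
Then q(3) = 81.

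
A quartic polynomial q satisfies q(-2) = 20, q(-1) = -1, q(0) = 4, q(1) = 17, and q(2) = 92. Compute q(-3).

157

Using the Lagrange interpolation formula with nodes -2, -1, 0, 1, 2:
  L_0(u) = (u + 1)u(u - 1)(u - 2) / 24
  L_1(u) = (u + 2)u(u - 1)(u - 2) / -6
  L_2(u) = (u + 2)(u + 1)(u - 1)(u - 2) / 4
  L_3(u) = (u + 2)(u + 1)u(u - 2) / -6
  L_4(u) = (u + 2)(u + 1)u(u - 1) / 24
Then q(u) = 20·L_0(u) - 1·L_1(u) + 4·L_2(u) + 17·L_3(u) + 92·L_4(u).
Expanding and collecting terms gives q(u) = 3u^4 + 3u^3 + u^2 + 6u + 4.
Evaluating at u = -3: q(-3) = 157.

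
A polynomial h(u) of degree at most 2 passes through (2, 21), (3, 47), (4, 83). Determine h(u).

Write h(u) = au^2 + bu + c. Substituting each data point gives a linear system:
  4a + 2b + c = 21
  9a + 3b + c = 47
  16a + 4b + c = 83
Solving the system yields a = 5, b = 1, c = -1.
So h(u) = 5u^2 + u - 1.
Check: h(2) = 21. ✓

h(u) = 5u^2 + u - 1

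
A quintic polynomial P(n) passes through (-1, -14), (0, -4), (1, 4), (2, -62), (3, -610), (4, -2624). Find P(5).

Using the Lagrange interpolation formula with nodes -1, 0, 1, 2, 3, 4:
  L_0(n) = n(n - 1)(n - 2)(n - 3)(n - 4) / -120
  L_1(n) = (n + 1)(n - 1)(n - 2)(n - 3)(n - 4) / 24
  L_2(n) = (n + 1)n(n - 2)(n - 3)(n - 4) / -12
  L_3(n) = (n + 1)n(n - 1)(n - 3)(n - 4) / 12
  L_4(n) = (n + 1)n(n - 1)(n - 2)(n - 4) / -24
  L_5(n) = (n + 1)n(n - 1)(n - 2)(n - 3) / 120
Then P(n) = -14·L_0(n) - 4·L_1(n) + 4·L_2(n) - 62·L_3(n) - 610·L_4(n) - 2624·L_5(n).
Expanding and collecting terms gives P(n) = -2n^5 - 4n^4 + 6n^3 + 3n^2 + 5n - 4.
Evaluating at n = 5: P(5) = -7904.

-7904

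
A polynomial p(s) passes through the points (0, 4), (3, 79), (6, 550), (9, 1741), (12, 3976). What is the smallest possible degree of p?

3

Forward differences of the values at s = 0, 3, 6, 9, 12:
  p  : 4  79  550  1741  3976
  Δ  : 75  471  1191  2235
  Δ^2: 396  720  1044
  Δ^3: 324  324
  Δ^4: 0
The third differences are constant (324) and nonzero, while all higher differences vanish, so the minimal degree is 3.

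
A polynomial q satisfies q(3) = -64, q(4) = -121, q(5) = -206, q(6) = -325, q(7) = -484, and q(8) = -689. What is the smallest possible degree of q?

3

Forward differences of the values at t = 3, 4, 5, 6, 7, 8:
  q  : -64  -121  -206  -325  -484  -689
  Δ  : -57  -85  -119  -159  -205
  Δ^2: -28  -34  -40  -46
  Δ^3: -6  -6  -6
  Δ^4: 0  0
  Δ^5: 0
The third differences are constant (-6) and nonzero, while all higher differences vanish, so the minimal degree is 3.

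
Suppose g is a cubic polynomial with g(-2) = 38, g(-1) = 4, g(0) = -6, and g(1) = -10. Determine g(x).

g(x) = -3x^3 + 3x^2 - 4x - 6

Using the Lagrange interpolation formula with nodes -2, -1, 0, 1:
  L_0(x) = (x + 1)x(x - 1) / -6
  L_1(x) = (x + 2)x(x - 1) / 2
  L_2(x) = (x + 2)(x + 1)(x - 1) / -2
  L_3(x) = (x + 2)(x + 1)x / 6
Then g(x) = 38·L_0(x) + 4·L_1(x) - 6·L_2(x) - 10·L_3(x).
Expanding and collecting terms gives g(x) = -3x^3 + 3x^2 - 4x - 6.
Check: g(-2) = 38. ✓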